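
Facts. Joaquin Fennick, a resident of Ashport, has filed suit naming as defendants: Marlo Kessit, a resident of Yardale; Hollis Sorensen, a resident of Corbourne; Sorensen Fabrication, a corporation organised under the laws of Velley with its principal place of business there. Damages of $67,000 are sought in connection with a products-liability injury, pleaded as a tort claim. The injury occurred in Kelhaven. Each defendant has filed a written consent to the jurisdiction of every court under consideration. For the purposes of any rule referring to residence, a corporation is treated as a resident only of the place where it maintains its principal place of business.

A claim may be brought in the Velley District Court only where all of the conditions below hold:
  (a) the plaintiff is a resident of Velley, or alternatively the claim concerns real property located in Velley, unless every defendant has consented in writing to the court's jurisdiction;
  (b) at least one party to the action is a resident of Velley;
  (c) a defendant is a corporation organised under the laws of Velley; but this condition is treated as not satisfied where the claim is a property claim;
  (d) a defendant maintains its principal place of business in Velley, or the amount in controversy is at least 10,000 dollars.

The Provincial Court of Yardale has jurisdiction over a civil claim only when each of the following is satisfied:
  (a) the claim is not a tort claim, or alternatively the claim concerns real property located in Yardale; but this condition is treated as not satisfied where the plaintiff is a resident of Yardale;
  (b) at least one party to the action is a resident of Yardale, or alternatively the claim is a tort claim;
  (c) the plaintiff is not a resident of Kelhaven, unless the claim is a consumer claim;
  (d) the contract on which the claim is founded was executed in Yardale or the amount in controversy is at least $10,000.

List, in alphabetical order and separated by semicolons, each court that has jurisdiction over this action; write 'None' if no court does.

the Velley District Court

The Velley District Court:
  (a) The plaintiff resides in Ashport, not Velley; the claim does not concern real property — every alternative fails. But every defendant has filed written consent, and the 'unless' clause therefore excuses the requirement. Satisfied.
  (b) Sorensen Fabrication resides in Velley. Met.
  (c) Sorensen Fabrication is organised under the laws of Velley. The exception is not triggered, since the claim is a tort claim, not a property claim. Condition met.
  (d) Sorensen Fabrication has its principal place of business in Velley, so one alternative holds. Condition met.
  → Every requirement is satisfied — jurisdiction.
The Provincial Court of Yardale:
  (a) The claim is a tort claim; the claim does not concern real property — no alternative holds. Not satisfied.
  (b) Marlo Kessit resides in Yardale, which satisfies one of the alternatives. Met.
  (c) The plaintiff resides in Ashport, which is not Kelhaven. Condition met.
  (d) The amount in controversy is $67,000, which meets the 10,000 dollars floor, so this disjunct is met. Satisfied.
  → At least one condition fails; no jurisdiction.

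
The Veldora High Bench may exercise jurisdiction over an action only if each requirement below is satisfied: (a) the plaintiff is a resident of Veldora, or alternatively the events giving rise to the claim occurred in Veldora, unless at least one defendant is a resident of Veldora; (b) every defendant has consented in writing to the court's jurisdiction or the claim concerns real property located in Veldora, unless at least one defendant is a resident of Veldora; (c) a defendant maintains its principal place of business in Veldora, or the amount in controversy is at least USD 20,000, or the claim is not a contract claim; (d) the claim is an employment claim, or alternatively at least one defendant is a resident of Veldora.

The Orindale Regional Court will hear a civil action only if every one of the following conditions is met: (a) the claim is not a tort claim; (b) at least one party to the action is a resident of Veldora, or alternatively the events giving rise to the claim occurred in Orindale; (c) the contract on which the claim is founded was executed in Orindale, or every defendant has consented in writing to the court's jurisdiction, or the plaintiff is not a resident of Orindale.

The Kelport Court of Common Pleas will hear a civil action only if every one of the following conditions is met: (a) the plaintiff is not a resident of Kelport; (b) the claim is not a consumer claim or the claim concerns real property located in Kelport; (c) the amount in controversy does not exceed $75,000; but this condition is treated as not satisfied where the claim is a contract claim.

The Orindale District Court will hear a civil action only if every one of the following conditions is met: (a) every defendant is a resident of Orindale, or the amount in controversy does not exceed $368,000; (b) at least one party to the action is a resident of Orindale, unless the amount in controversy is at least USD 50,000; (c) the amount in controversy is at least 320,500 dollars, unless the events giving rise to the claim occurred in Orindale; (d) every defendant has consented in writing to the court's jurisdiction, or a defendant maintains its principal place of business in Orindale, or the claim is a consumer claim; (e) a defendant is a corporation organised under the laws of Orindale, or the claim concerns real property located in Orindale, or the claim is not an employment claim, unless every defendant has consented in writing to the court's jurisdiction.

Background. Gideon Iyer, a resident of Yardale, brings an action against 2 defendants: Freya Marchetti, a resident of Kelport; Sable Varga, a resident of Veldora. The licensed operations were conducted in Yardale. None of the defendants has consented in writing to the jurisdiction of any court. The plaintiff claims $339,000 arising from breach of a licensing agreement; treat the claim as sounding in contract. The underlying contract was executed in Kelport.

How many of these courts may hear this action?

2

The Veldora High Bench:
  (a) The plaintiff resides in Yardale, not Veldora; the operative events occurred in Yardale, not Veldora — no alternative holds. The proviso rescues it, though: Sable Varga resides in Veldora. Condition met.
  (b) No such written consent has been filed; the claim does not concern real property — every alternative fails. But Sable Varga resides in Veldora, and the 'unless' clause therefore excuses the requirement. Met.
  (c) The amount in controversy is 339,000 dollars, which meets the USD 20,000 floor — that alternative is enough. Met.
  (d) Sable Varga resides in Veldora, so this disjunct is met. Condition met.
  → The court has jurisdiction.
The Orindale Regional Court:
  (a) The claim is a contract claim, not a tort claim. Satisfied.
  (b) Sable Varga resides in Veldora, so this disjunct is met. Condition met.
  (c) The plaintiff resides in Yardale, which is not Orindale — that alternative is enough. Met.
  → The court has jurisdiction.
The Kelport Court of Common Pleas:
  (a) The plaintiff resides in Yardale, which is not Kelport. Satisfied.
  (b) The claim is a contract claim, not a consumer claim — that alternative is enough. Condition met.
  (c) The amount in controversy is USD 339,000, above the USD 75,000 ceiling. Condition not met.
  → No jurisdiction.
The Orindale District Court:
  (a) The amount in controversy is 339,000 dollars, within the $368,000 ceiling, so this disjunct is met. Condition met.
  (b) No party resides in Orindale. The proviso rescues it, though: the amount in controversy is $339,000, which meets the USD 50,000 floor. Satisfied.
  (c) The amount in controversy is 339,000 dollars, which meets the USD 320,500 floor. Condition met.
  (d) No such written consent has been filed; no defendant is a corporation; the claim is a contract claim, not a consumer claim — every alternative fails. Not met.
  (e) The claim is a contract claim, not an employment claim, which satisfies one of the alternatives. Condition met.
  → Not every requirement is met — no jurisdiction.
Courts with jurisdiction: the Veldora High Bench, the Orindale Regional Court — 2 in total.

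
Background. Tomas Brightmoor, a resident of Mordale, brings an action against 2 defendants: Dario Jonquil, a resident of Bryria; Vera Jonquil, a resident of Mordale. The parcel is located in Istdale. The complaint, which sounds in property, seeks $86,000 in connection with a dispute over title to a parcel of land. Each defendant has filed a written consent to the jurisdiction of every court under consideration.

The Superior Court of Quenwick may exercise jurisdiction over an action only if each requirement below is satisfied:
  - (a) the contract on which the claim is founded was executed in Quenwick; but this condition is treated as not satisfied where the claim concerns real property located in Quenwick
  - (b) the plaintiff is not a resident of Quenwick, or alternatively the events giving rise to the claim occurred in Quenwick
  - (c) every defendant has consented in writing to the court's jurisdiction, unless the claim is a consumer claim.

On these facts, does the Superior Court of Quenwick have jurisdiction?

The Superior Court of Quenwick:
  (a) No contract (and hence no place of execution) is alleged. Not satisfied.
  (b) The plaintiff resides in Mordale, which is not Quenwick, so one alternative holds. Met.
  (c) Every defendant has filed written consent. Satisfied.
  → No jurisdiction.

No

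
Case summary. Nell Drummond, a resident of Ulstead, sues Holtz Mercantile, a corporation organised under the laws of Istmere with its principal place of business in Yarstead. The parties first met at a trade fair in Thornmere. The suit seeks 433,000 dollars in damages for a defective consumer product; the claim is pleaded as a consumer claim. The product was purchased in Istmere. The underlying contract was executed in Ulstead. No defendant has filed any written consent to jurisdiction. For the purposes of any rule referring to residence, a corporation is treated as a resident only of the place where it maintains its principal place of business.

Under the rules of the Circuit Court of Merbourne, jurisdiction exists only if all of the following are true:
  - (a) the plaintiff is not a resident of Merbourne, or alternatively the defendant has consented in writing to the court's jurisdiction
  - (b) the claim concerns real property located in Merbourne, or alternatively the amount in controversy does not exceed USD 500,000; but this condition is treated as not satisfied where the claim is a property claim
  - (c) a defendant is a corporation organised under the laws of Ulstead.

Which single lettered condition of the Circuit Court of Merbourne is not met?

(c)

The Circuit Court of Merbourne:
  (a) The plaintiff resides in Ulstead, which is not Merbourne, so this disjunct is met. Condition met.
  (b) The amount in controversy is $433,000, within the USD 500,000 ceiling, so this disjunct is met. And the carve-out is inapplicable — the claim is a consumer claim, not a property claim. Satisfied.
  (c) The corporate defendant(s) are organised in Istmere, not Ulstead. Not met.
Only condition (c) fails.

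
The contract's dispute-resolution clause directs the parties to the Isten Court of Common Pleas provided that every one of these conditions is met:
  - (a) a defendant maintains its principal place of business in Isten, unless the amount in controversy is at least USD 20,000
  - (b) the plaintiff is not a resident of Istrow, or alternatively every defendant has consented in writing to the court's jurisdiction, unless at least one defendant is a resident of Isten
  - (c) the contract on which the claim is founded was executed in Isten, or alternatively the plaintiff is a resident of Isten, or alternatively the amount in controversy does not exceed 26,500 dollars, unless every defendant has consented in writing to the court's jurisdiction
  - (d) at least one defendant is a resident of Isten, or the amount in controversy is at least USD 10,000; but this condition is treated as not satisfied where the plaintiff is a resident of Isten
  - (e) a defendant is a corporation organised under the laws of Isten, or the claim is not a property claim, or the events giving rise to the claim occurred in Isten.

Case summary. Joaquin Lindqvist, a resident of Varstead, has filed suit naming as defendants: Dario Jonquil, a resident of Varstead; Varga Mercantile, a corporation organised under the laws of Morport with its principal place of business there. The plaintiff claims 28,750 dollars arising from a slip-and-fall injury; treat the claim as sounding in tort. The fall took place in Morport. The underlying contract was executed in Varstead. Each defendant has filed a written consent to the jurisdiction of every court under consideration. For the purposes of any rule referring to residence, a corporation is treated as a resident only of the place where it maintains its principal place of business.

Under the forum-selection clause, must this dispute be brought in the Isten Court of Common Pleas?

Yes

The Isten Court of Common Pleas:
  (a) The corporate defendant(s) have their principal place of business in Morport, not Isten. But the amount in controversy is USD 28,750, which meets the $20,000 floor, and the 'unless' clause therefore excuses the requirement. Met.
  (b) The plaintiff resides in Varstead, which is not Istrow, which satisfies one of the alternatives. Satisfied.
  (c) The contract was executed in Varstead, not Isten; the plaintiff resides in Varstead, not Isten; the amount in controversy is 28,750 dollars, above the USD 26,500 ceiling — no alternative holds. But every defendant has filed written consent, and the 'unless' clause therefore excuses the requirement. Met.
  (d) The amount in controversy is $28,750, which meets the $10,000 floor — that alternative is enough. And the carve-out is inapplicable — the plaintiff resides in Varstead, not Isten. Condition met.
  (e) The claim is a tort claim, not a property claim, so this disjunct is met. Satisfied.
  → The clause applies.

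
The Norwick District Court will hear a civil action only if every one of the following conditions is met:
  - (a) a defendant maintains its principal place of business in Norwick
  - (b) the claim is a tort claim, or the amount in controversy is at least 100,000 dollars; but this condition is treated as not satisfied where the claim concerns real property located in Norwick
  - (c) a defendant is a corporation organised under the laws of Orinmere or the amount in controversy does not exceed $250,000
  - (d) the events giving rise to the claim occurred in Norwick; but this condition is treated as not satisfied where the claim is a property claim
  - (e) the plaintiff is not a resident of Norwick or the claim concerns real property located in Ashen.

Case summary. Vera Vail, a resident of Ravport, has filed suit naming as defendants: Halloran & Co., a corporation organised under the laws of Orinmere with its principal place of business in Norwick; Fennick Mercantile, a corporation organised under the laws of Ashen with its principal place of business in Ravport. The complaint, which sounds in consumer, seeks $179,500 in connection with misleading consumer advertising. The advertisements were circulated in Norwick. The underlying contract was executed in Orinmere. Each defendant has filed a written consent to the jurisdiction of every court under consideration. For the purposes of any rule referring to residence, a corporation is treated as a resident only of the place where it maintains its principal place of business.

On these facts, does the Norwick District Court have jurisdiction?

The Norwick District Court:
  (a) Halloran & Co. has its principal place of business in Norwick. Met.
  (b) The amount in controversy is USD 179,500, which meets the USD 100,000 floor, so one alternative holds. The exception is not triggered, since the claim does not concern real property. Satisfied.
  (c) Halloran & Co. is organised under the laws of Orinmere, so one alternative holds. Condition met.
  (d) The operative events occurred in Norwick. And the carve-out is inapplicable — the claim is a consumer claim, not a property claim. Met.
  (e) The plaintiff resides in Ravport, which is not Norwick, which satisfies one of the alternatives. Satisfied.
  → Jurisdiction lies.

Yes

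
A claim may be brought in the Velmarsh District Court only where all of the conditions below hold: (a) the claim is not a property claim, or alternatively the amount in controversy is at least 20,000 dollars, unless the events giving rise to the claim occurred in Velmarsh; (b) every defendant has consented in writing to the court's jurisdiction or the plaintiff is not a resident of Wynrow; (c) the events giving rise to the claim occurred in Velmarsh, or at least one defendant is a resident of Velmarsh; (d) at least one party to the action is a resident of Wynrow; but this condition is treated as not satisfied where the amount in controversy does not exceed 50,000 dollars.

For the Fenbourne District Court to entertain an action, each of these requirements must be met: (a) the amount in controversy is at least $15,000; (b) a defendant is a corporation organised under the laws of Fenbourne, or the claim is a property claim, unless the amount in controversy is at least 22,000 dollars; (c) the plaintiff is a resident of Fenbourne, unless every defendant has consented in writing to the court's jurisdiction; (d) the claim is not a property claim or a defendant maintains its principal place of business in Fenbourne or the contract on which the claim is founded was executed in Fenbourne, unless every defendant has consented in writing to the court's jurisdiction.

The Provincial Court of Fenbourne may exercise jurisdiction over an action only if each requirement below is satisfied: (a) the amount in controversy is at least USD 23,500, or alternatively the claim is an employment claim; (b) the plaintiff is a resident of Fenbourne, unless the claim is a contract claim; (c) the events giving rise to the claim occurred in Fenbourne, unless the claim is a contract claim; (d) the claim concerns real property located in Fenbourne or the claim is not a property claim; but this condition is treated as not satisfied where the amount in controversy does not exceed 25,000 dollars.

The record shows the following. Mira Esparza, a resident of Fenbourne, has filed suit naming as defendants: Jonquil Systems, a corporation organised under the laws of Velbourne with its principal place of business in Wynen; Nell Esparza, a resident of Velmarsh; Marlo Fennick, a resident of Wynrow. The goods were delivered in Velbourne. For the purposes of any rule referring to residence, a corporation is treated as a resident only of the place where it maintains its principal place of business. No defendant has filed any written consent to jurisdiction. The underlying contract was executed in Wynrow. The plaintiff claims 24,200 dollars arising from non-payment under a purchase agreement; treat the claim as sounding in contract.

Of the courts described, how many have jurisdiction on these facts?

The Velmarsh District Court:
  (a) The claim is a contract claim, not a property claim, so one alternative holds. Satisfied.
  (b) The plaintiff resides in Fenbourne, which is not Wynrow, which satisfies one of the alternatives. Satisfied.
  (c) Nell Esparza resides in Velmarsh, which satisfies one of the alternatives. Satisfied.
  (d) Marlo Fennick resides in Wynrow. But the carve-out bites: the amount in controversy is USD 24,200, within the USD 50,000 ceiling. Condition not met.
  → The court lacks jurisdiction.
The Fenbourne District Court:
  (a) The amount in controversy is USD 24,200, which meets the $15,000 floor. Met.
  (b) The corporate defendant(s) are organised in Velbourne, not Fenbourne; the claim is a contract claim, not a property claim — no alternative holds. However, the amount in controversy is USD 24,200, which meets the USD 22,000 floor, so the 'unless' proviso supplies this condition. Condition met.
  (c) The plaintiff resides in Fenbourne. Met.
  (d) The claim is a contract claim, not a property claim, so this disjunct is met. Satisfied.
  → Every requirement is satisfied — jurisdiction.
The Provincial Court of Fenbourne:
  (a) The amount in controversy is $24,200, which meets the USD 23,500 floor, so this disjunct is met. Condition met.
  (b) The plaintiff resides in Fenbourne. Condition met.
  (c) The operative events occurred in Velbourne, not Fenbourne. The proviso rescues it, though: the claim is a contract claim. Met.
  (d) The claim is a contract claim, not a property claim, so one alternative holds. However, the amount in controversy is $24,200, within the USD 25,000 ceiling, which falls within the stated exception and so defeats the condition. Fails.
  → No jurisdiction.
Courts with jurisdiction: the Fenbourne District Court — 1 in total.

1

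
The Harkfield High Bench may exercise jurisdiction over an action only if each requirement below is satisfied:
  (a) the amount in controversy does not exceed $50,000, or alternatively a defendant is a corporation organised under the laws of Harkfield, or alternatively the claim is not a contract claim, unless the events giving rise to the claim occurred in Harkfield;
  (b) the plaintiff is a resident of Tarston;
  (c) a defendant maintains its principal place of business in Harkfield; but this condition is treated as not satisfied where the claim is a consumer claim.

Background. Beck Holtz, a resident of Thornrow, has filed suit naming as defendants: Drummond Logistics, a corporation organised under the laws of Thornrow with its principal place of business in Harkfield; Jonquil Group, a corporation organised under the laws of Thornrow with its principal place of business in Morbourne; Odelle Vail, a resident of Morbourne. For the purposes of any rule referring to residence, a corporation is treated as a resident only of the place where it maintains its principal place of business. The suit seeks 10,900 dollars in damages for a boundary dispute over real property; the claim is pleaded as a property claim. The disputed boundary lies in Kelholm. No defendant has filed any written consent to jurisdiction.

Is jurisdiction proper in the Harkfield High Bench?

The Harkfield High Bench:
  (a) The amount in controversy is USD 10,900, within the 50,000 dollars ceiling, so this disjunct is met. Condition met.
  (b) The plaintiff resides in Thornrow, not Tarston. Not met.
  (c) Drummond Logistics has its principal place of business in Harkfield. The carve-out does not apply: the claim is a property claim, not a consumer claim. Met.
  → The court lacks jurisdiction.

No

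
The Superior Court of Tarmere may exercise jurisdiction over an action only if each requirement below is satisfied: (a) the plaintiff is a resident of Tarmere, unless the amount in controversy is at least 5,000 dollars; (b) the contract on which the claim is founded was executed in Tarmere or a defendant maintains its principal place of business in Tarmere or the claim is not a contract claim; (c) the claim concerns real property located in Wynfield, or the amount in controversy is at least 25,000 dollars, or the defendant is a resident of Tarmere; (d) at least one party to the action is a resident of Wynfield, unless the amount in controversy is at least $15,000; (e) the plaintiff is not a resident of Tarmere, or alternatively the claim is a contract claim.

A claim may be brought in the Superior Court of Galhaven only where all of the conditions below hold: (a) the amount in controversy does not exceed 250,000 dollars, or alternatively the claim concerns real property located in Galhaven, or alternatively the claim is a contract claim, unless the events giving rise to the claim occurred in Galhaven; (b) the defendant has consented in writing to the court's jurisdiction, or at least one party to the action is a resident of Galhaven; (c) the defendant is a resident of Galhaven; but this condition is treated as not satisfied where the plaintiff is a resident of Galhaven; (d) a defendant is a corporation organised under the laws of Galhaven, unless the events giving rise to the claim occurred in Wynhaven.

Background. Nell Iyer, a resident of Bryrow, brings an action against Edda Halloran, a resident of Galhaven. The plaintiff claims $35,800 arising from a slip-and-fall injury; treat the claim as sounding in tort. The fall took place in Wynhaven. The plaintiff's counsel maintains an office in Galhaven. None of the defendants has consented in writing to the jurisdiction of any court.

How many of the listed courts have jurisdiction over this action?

2

The Superior Court of Tarmere:
  (a) The plaintiff resides in Bryrow, not Tarmere. But the amount in controversy is USD 35,800, which meets the 5,000 dollars floor, and the 'unless' clause therefore excuses the requirement. Met.
  (b) The claim is a tort claim, not a contract claim — that alternative is enough. Met.
  (c) The amount in controversy is USD 35,800, which meets the USD 25,000 floor — that alternative is enough. Condition met.
  (d) No party resides in Wynfield. But the amount in controversy is USD 35,800, which meets the USD 15,000 floor, and the 'unless' clause therefore excuses the requirement. Met.
  (e) The plaintiff resides in Bryrow, which is not Tarmere, so one alternative holds. Met.
  → The court has jurisdiction.
The Superior Court of Galhaven:
  (a) The amount in controversy is $35,800, within the $250,000 ceiling, which satisfies one of the alternatives. Satisfied.
  (b) Edda Halloran resides in Galhaven, which satisfies one of the alternatives. Satisfied.
  (c) The defendant resides in Galhaven. And the carve-out is inapplicable — the plaintiff resides in Bryrow, not Galhaven. Condition met.
  (d) No defendant is a corporation. But the operative events occurred in Wynhaven, and the 'unless' clause therefore excuses the requirement. Met.
  → All conditions met; jurisdiction exists.
Courts with jurisdiction: the Superior Court of Tarmere, the Superior Court of Galhaven — 2 in total.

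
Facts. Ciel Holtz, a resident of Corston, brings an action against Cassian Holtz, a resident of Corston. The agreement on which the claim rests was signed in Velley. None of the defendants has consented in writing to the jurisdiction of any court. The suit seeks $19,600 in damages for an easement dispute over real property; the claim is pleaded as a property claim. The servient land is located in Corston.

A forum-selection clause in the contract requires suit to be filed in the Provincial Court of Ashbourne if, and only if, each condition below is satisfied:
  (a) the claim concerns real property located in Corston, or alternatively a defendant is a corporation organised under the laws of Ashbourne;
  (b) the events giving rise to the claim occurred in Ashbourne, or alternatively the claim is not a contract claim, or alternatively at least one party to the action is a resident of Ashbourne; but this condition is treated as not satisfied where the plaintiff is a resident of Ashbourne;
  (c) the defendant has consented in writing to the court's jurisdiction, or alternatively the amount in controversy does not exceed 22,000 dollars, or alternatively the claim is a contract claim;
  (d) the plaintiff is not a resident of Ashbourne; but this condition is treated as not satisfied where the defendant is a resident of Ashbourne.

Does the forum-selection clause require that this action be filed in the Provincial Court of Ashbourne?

The Provincial Court of Ashbourne:
  (a) The property lies in Corston — that alternative is enough. Condition met.
  (b) The claim is a property claim, not a contract claim — that alternative is enough. And the carve-out is inapplicable — the plaintiff resides in Corston, not Ashbourne. Condition met.
  (c) The amount in controversy is 19,600 dollars, within the USD 22,000 ceiling, so this disjunct is met. Satisfied.
  (d) The plaintiff resides in Corston, which is not Ashbourne. The carve-out does not apply: the defendant resides in Corston, not Ashbourne. Met.
  → The clause applies.

Yes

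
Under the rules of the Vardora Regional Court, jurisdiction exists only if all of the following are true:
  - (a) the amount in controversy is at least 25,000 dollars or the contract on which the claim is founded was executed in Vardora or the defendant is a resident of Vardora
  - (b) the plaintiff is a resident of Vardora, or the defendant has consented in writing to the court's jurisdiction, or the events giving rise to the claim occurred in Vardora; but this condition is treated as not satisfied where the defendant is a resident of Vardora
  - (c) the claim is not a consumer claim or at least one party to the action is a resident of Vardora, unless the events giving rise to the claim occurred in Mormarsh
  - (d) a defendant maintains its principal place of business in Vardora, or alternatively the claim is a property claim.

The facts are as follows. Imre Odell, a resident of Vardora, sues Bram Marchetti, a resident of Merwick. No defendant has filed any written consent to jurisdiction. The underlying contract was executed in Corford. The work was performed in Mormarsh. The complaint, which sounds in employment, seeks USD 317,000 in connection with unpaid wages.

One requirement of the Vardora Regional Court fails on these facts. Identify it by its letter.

(d)

The Vardora Regional Court:
  (a) The amount in controversy is USD 317,000, which meets the $25,000 floor, so one alternative holds. Condition met.
  (b) The plaintiff resides in Vardora, which satisfies one of the alternatives. The exception is not triggered, since the defendant resides in Merwick, not Vardora. Met.
  (c) The claim is an employment claim, not a consumer claim, so one alternative holds. Satisfied.
  (d) No defendant is a corporation; the claim is an employment claim, not a property claim — every alternative fails. Condition not met.
Only condition (d) fails.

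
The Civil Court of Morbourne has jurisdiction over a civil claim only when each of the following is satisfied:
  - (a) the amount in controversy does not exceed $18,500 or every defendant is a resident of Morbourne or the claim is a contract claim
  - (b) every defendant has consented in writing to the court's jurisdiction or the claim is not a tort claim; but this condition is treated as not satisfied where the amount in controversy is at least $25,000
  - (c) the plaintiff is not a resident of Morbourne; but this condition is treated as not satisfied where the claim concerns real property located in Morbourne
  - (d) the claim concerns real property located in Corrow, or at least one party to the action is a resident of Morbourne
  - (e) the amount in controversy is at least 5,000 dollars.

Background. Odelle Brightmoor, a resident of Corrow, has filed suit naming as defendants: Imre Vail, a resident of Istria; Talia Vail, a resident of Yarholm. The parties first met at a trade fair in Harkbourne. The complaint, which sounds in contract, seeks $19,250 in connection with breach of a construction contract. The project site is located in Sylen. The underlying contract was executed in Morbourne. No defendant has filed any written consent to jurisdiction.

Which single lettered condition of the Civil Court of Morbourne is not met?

The Civil Court of Morbourne:
  (a) The claim is a contract claim, which satisfies one of the alternatives. Met.
  (b) The claim is a contract claim, not a tort claim, so this disjunct is met. The exception is not triggered, since the amount in controversy is 19,250 dollars, below the $25,000 floor. Met.
  (c) The plaintiff resides in Corrow, which is not Morbourne. And the carve-out is inapplicable — the claim does not concern real property. Satisfied.
  (d) The claim does not concern real property; no party resides in Morbourne — none of the alternatives is met. Not met.
  (e) The amount in controversy is 19,250 dollars, which meets the 5,000 dollars floor. Condition met.
Only condition (d) fails.

(d)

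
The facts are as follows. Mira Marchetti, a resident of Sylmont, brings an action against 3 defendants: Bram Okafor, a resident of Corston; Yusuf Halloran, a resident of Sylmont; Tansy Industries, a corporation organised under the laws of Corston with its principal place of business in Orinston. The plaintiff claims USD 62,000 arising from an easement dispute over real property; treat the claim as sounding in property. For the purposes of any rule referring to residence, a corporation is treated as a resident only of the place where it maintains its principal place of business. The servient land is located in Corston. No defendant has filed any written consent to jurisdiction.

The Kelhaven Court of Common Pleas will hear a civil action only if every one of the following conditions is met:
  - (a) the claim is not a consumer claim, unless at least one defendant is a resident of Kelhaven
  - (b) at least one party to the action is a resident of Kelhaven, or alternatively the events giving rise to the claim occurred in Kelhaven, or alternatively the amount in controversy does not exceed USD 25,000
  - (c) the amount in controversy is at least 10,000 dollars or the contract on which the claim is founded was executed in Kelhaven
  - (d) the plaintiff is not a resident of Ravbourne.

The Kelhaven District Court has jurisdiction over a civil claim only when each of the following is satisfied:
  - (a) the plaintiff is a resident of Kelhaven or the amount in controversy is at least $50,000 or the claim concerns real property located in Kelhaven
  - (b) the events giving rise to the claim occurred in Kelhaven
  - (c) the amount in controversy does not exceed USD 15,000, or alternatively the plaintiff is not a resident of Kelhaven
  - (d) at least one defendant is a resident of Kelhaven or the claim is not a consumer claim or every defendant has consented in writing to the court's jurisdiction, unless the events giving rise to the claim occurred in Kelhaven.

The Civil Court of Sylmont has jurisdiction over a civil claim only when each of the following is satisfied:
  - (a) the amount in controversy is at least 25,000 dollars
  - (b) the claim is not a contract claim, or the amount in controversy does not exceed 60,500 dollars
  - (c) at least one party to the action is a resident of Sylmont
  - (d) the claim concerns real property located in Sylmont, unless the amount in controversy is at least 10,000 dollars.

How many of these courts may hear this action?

The Kelhaven Court of Common Pleas:
  (a) The claim is a property claim, not a consumer claim. Condition met.
  (b) No party resides in Kelhaven; the operative events occurred in Corston, not Kelhaven; the amount in controversy is $62,000, above the USD 25,000 ceiling — no alternative holds. Not satisfied.
  (c) The amount in controversy is USD 62,000, which meets the $10,000 floor, so one alternative holds. Met.
  (d) The plaintiff resides in Sylmont, which is not Ravbourne. Satisfied.
  → No jurisdiction.
The Kelhaven District Court:
  (a) The amount in controversy is 62,000 dollars, which meets the USD 50,000 floor, which satisfies one of the alternatives. Satisfied.
  (b) The operative events occurred in Corston, not Kelhaven. Fails.
  (c) The plaintiff resides in Sylmont, which is not Kelhaven — that alternative is enough. Met.
  (d) The claim is a property claim, not a consumer claim, which satisfies one of the alternatives. Satisfied.
  → The court lacks jurisdiction.
The Civil Court of Sylmont:
  (a) The amount in controversy is $62,000, which meets the USD 25,000 floor. Condition met.
  (b) The claim is a property claim, not a contract claim — that alternative is enough. Condition met.
  (c) Mira Marchetti resides in Sylmont. Met.
  (d) The property lies in Corston, not Sylmont. The proviso rescues it, though: the amount in controversy is USD 62,000, which meets the USD 10,000 floor. Condition met.
  → All conditions met; jurisdiction exists.
Courts with jurisdiction: the Civil Court of Sylmont — 1 in total.

1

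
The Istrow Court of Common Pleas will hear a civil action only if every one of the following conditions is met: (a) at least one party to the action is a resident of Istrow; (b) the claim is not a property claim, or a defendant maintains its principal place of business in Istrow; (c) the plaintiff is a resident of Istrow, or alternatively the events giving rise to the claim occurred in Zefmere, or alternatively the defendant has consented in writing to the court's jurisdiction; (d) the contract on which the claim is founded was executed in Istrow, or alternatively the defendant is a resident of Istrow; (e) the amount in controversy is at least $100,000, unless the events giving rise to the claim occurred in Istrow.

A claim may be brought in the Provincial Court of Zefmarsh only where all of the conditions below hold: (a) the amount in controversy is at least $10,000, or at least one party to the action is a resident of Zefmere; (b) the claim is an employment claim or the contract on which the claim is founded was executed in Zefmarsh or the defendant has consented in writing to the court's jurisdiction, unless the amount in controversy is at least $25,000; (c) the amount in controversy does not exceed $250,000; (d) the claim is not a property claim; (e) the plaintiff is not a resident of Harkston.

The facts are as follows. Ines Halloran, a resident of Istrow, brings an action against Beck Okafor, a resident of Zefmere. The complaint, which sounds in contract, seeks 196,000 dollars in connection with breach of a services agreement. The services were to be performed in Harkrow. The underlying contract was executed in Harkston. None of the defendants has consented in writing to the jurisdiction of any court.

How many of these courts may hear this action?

1

The Istrow Court of Common Pleas:
  (a) Ines Halloran resides in Istrow. Condition met.
  (b) The claim is a contract claim, not a property claim — that alternative is enough. Met.
  (c) The plaintiff resides in Istrow, so this disjunct is met. Met.
  (d) The contract was executed in Harkston, not Istrow; the defendant resides in Zefmere, not Istrow — no alternative holds. Condition not met.
  (e) The amount in controversy is USD 196,000, which meets the $100,000 floor. Condition met.
  → No jurisdiction.
The Provincial Court of Zefmarsh:
  (a) The amount in controversy is $196,000, which meets the 10,000 dollars floor, so this disjunct is met. Satisfied.
  (b) The claim is a contract claim, not an employment claim; the contract was executed in Harkston, not Zefmarsh; no such written consent has been filed — every alternative fails. The proviso rescues it, though: the amount in controversy is USD 196,000, which meets the 25,000 dollars floor. Met.
  (c) The amount in controversy is 196,000 dollars, within the 250,000 dollars ceiling. Condition met.
  (d) The claim is a contract claim, not a property claim. Satisfied.
  (e) The plaintiff resides in Istrow, which is not Harkston. Satisfied.
  → The court has jurisdiction.
Courts with jurisdiction: the Provincial Court of Zefmarsh — 1 in total.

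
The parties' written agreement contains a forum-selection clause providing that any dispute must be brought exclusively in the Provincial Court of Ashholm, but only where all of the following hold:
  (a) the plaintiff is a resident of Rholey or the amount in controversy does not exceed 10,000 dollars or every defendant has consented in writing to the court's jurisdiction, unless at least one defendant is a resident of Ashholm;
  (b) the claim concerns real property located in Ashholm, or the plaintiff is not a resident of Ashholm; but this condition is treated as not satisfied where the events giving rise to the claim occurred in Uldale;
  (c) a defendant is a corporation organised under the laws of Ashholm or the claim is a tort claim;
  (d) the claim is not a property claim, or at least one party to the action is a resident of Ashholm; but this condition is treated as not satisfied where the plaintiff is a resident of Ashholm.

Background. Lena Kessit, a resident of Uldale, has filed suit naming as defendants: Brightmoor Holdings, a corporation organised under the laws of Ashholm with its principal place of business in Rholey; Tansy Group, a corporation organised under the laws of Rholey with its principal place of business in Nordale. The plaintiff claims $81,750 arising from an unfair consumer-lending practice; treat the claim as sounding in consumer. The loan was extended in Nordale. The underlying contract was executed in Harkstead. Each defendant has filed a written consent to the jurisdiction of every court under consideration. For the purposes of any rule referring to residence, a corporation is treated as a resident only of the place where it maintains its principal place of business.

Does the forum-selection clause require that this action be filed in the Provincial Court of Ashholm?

Yes

The Provincial Court of Ashholm:
  (a) Every defendant has filed written consent, so this disjunct is met. Met.
  (b) The plaintiff resides in Uldale, which is not Ashholm, so this disjunct is met. The carve-out does not apply: the operative events occurred in Nordale, not Uldale. Satisfied.
  (c) Brightmoor Holdings is organised under the laws of Ashholm — that alternative is enough. Satisfied.
  (d) The claim is a consumer claim, not a property claim, which satisfies one of the alternatives. The exception is not triggered, since the plaintiff resides in Uldale, not Ashholm. Met.
  → Forum clause is triggered.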